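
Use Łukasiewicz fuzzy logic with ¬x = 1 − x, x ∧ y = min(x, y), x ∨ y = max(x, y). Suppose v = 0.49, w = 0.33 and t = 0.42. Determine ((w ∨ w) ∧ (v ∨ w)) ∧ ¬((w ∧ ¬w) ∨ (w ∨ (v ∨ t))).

0.33

w ∨ w = max(0.33, 0.33) = 0.33
v ∨ w = max(0.49, 0.33) = 0.49
(w ∨ w) ∧ (v ∨ w) = min(0.33, 0.49) = 0.33
¬w = 1 − 0.33 = 0.67
w ∧ ¬w = min(0.33, 0.67) = 0.33
v ∨ t = max(0.49, 0.42) = 0.49
w ∨ (v ∨ t) = max(0.33, 0.49) = 0.49
(w ∧ ¬w) ∨ (w ∨ (v ∨ t)) = max(0.33, 0.49) = 0.49
¬((w ∧ ¬w) ∨ (w ∨ (v ∨ t))) = 1 − 0.49 = 0.51
((w ∨ w) ∧ (v ∨ w)) ∧ ¬((w ∧ ¬w) ∨ (w ∨ (v ∨ t))) = min(0.33, 0.51) = 0.33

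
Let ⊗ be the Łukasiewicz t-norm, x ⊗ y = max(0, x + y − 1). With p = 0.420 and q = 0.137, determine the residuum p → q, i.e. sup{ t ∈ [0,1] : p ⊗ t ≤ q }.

The residuum of the Łukasiewicz t-norm gives the supremum: min(1, 1 − 0.420 + 0.137).
1 − 0.420 + 0.137 = 0.717, so t = min(1, 0.717) = 0.717.
Check: 0.420 ⊗ 0.717 = max(0, 0.137) = 0.137 ≤ 0.137.

0.717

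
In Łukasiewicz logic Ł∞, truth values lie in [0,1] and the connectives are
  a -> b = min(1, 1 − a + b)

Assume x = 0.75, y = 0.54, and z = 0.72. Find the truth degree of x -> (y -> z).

y -> z = min(1, 1 − 0.54 + 0.72) = min(1, 1.18) = 1.00
x -> (y -> z) = min(1, 1 − 0.75 + 1.00) = min(1, 1.25) = 1.00

1.00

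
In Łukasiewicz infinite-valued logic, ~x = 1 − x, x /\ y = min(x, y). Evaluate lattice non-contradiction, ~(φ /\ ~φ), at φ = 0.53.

~φ = 1 − 0.53 = 0.47
φ /\ ~φ = min(0.53, 0.47) = 0.47
~(φ /\ ~φ) = 1 − 0.47 = 0.53
(The value 0.53 < 1 shows this instance is not satisfied; not a Ł∞-tautology — its value is 1 − min(a, 1−a).)

0.53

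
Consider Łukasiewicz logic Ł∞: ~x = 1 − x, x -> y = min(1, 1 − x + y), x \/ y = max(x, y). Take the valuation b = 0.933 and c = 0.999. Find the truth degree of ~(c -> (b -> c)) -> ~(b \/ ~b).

b -> c = min(1, 1 − 0.933 + 0.999) = min(1, 1.066) = 1.000
c -> (b -> c) = min(1, 1 − 0.999 + 1.000) = min(1, 1.001) = 1.000
~(c -> (b -> c)) = 1 − 1.000 = 0.000
~b = 1 − 0.933 = 0.067
b \/ ~b = max(0.933, 0.067) = 0.933
~(b \/ ~b) = 1 − 0.933 = 0.067
~(c -> (b -> c)) -> ~(b \/ ~b) = min(1, 1 − 0.000 + 0.067) = min(1, 1.067) = 1.000

1.000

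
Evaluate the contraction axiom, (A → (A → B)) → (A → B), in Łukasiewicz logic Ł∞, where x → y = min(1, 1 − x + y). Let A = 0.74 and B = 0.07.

A → B = min(1, 1 − 0.74 + 0.07) = min(1, 0.33) = 0.33
A → (A → B) = min(1, 1 − 0.74 + 0.33) = min(1, 0.59) = 0.59
(A → (A → B)) → (A → B) = min(1, 1 − 0.59 + 0.33) = min(1, 0.74) = 0.74
(The value 0.74 < 1 shows this instance is not satisfied; fails in Ł∞ (the t-norm is not idempotent).)

0.74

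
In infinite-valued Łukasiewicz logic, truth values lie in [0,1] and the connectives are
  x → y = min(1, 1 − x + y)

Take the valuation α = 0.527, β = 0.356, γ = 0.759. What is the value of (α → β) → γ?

α → β = min(1, 1 − 0.527 + 0.356) = min(1, 0.829) = 0.829
(α → β) → γ = min(1, 1 − 0.829 + 0.759) = min(1, 0.930) = 0.930

0.930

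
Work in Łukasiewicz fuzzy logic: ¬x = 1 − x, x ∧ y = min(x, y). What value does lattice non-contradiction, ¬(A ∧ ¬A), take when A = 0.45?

¬A = 1 − 0.45 = 0.55
A ∧ ¬A = min(0.45, 0.55) = 0.45
¬(A ∧ ¬A) = 1 − 0.45 = 0.55
(The value 0.55 < 1 shows this instance is not satisfied; not a Ł∞-tautology — its value is 1 − min(a, 1−a).)

0.55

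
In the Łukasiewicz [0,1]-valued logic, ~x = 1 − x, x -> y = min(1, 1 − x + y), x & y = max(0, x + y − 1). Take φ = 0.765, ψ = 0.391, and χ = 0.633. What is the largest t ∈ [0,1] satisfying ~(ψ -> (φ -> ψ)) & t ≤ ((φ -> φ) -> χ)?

1.000

φ -> ψ = min(1, 1 − 0.765 + 0.391) = min(1, 0.626) = 0.626
ψ -> (φ -> ψ) = min(1, 1 − 0.391 + 0.626) = min(1, 1.235) = 1.000
~(ψ -> (φ -> ψ)) = 1 − 1.000 = 0.000
So the left factor is ~(ψ -> (φ -> ψ)) = 0.000.
φ -> φ = min(1, 1 − 0.765 + 0.765) = min(1, 1.000) = 1.000
(φ -> φ) -> χ = min(1, 1 − 1.000 + 0.633) = min(1, 0.633) = 0.633
So the right-hand bound is (φ -> φ) -> χ = 0.633.
The residuum of the Łukasiewicz t-norm gives the supremum: min(1, 1 − 0.000 + 0.633).
1 − 0.000 + 0.633 = 1.633, so t = min(1, 1.633) = 1.000.
Check: 0.000 & 1.000 = max(0, 0.000) = 0.000 ≤ 0.633.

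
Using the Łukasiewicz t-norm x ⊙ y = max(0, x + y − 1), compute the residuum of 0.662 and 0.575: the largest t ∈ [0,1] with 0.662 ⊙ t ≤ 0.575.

The residuum of the Łukasiewicz t-norm gives the supremum: min(1, 1 − 0.662 + 0.575).
1 − 0.662 + 0.575 = 0.913, so t = min(1, 0.913) = 0.913.
Check: 0.662 ⊙ 0.913 = max(0, 0.575) = 0.575 ≤ 0.575.

0.913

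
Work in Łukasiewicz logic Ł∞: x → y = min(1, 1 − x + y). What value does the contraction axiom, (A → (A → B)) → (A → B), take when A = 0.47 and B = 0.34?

0.87

A → B = min(1, 1 − 0.47 + 0.34) = min(1, 0.87) = 0.87
A → (A → B) = min(1, 1 − 0.47 + 0.87) = min(1, 1.40) = 1.00
(A → (A → B)) → (A → B) = min(1, 1 − 1.00 + 0.87) = min(1, 0.87) = 0.87
(The value 0.87 < 1 shows this instance is not satisfied; fails in Ł∞ (the t-norm is not idempotent).)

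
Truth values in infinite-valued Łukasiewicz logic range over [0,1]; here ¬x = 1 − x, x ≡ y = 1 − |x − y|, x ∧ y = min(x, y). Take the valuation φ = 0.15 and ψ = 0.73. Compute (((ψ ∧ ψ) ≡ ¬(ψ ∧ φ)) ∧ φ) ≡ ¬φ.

0.30

ψ ∧ ψ = min(0.73, 0.73) = 0.73
ψ ∧ φ = min(0.73, 0.15) = 0.15
¬(ψ ∧ φ) = 1 − 0.15 = 0.85
(ψ ∧ ψ) ≡ ¬(ψ ∧ φ) = 1 − |0.73 − 0.85| = 1 − 0.12 = 0.88
((ψ ∧ ψ) ≡ ¬(ψ ∧ φ)) ∧ φ = min(0.88, 0.15) = 0.15
¬φ = 1 − 0.15 = 0.85
(((ψ ∧ ψ) ≡ ¬(ψ ∧ φ)) ∧ φ) ≡ ¬φ = 1 − |0.15 − 0.85| = 1 − 0.70 = 0.30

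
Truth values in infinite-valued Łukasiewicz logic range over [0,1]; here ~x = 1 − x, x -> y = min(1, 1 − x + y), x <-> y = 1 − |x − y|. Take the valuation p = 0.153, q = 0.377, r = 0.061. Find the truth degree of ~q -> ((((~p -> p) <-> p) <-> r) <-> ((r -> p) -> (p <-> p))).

~q = 1 − 0.377 = 0.623
~p = 1 − 0.153 = 0.847
~p -> p = min(1, 1 − 0.847 + 0.153) = min(1, 0.306) = 0.306
(~p -> p) <-> p = 1 − |0.306 − 0.153| = 1 − 0.153 = 0.847
((~p -> p) <-> p) <-> r = 1 − |0.847 − 0.061| = 1 − 0.786 = 0.214
r -> p = min(1, 1 − 0.061 + 0.153) = min(1, 1.092) = 1.000
p <-> p = 1 − |0.153 − 0.153| = 1 − 0.000 = 1.000
(r -> p) -> (p <-> p) = min(1, 1 − 1.000 + 1.000) = min(1, 1.000) = 1.000
(((~p -> p) <-> p) <-> r) <-> ((r -> p) -> (p <-> p)) = 1 − |0.214 − 1.000| = 1 − 0.786 = 0.214
~q -> ((((~p -> p) <-> p) <-> r) <-> ((r -> p) -> (p <-> p))) = min(1, 1 − 0.623 + 0.214) = min(1, 0.591) = 0.591

0.591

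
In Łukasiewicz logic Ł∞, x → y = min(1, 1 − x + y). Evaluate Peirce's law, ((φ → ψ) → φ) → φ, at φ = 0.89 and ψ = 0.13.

0.89

φ → ψ = min(1, 1 − 0.89 + 0.13) = min(1, 0.24) = 0.24
(φ → ψ) → φ = min(1, 1 − 0.24 + 0.89) = min(1, 1.65) = 1.00
((φ → ψ) → φ) → φ = min(1, 1 − 1.00 + 0.89) = min(1, 0.89) = 0.89
(The value 0.89 < 1 shows this instance is not satisfied; not a Ł∞-tautology in general.)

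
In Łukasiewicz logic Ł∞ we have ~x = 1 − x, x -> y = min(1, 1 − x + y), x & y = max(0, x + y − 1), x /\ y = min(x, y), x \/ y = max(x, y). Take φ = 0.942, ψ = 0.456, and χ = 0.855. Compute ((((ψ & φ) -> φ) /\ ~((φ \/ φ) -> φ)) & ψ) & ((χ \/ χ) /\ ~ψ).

ψ & φ = max(0, 0.456 + 0.942 − 1) = max(0, 0.398) = 0.398
(ψ & φ) -> φ = min(1, 1 − 0.398 + 0.942) = min(1, 1.544) = 1.000
φ \/ φ = max(0.942, 0.942) = 0.942
(φ \/ φ) -> φ = min(1, 1 − 0.942 + 0.942) = min(1, 1.000) = 1.000
~((φ \/ φ) -> φ) = 1 − 1.000 = 0.000
((ψ & φ) -> φ) /\ ~((φ \/ φ) -> φ) = min(1.000, 0.000) = 0.000
(((ψ & φ) -> φ) /\ ~((φ \/ φ) -> φ)) & ψ = max(0, 0.000 + 0.456 − 1) = max(0, -0.544) = 0.000
χ \/ χ = max(0.855, 0.855) = 0.855
~ψ = 1 − 0.456 = 0.544
(χ \/ χ) /\ ~ψ = min(0.855, 0.544) = 0.544
((((ψ & φ) -> φ) /\ ~((φ \/ φ) -> φ)) & ψ) & ((χ \/ χ) /\ ~ψ) = max(0, 0.000 + 0.544 − 1) = max(0, -0.456) = 0.000

0.000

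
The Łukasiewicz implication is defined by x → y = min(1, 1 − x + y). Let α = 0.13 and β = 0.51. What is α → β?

α → β = min(1, 1 − 0.13 + 0.51) = min(1, 1.38) = 1.00
For comparison, the Gödel implication (1 if x ≤ y else y) would give 1.00.

1.00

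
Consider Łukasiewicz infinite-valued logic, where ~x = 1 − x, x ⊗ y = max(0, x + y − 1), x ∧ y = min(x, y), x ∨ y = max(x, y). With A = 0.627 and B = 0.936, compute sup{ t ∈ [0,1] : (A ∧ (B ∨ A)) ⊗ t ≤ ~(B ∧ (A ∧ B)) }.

B ∨ A = max(0.936, 0.627) = 0.936
A ∧ (B ∨ A) = min(0.627, 0.936) = 0.627
So the left factor is A ∧ (B ∨ A) = 0.627.
A ∧ B = min(0.627, 0.936) = 0.627
B ∧ (A ∧ B) = min(0.936, 0.627) = 0.627
~(B ∧ (A ∧ B)) = 1 − 0.627 = 0.373
So the right-hand bound is ~(B ∧ (A ∧ B)) = 0.373.
The residuum of the Łukasiewicz t-norm gives the supremum: min(1, 1 − 0.627 + 0.373).
1 − 0.627 + 0.373 = 0.746, so t = min(1, 0.746) = 0.746.
Check: 0.627 ⊗ 0.746 = max(0, 0.373) = 0.373 ≤ 0.373.

0.746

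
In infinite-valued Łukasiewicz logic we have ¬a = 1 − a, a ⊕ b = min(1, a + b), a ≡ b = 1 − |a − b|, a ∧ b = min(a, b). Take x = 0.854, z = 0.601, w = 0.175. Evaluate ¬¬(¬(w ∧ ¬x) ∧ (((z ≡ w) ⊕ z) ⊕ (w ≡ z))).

0.854

¬x = 1 − 0.854 = 0.146
w ∧ ¬x = min(0.175, 0.146) = 0.146
¬(w ∧ ¬x) = 1 − 0.146 = 0.854
z ≡ w = 1 − |0.601 − 0.175| = 1 − 0.426 = 0.574
(z ≡ w) ⊕ z = min(1, 0.574 + 0.601) = min(1, 1.175) = 1.000
w ≡ z = 1 − |0.175 − 0.601| = 1 − 0.426 = 0.574
((z ≡ w) ⊕ z) ⊕ (w ≡ z) = min(1, 1.000 + 0.574) = min(1, 1.574) = 1.000
¬(w ∧ ¬x) ∧ (((z ≡ w) ⊕ z) ⊕ (w ≡ z)) = min(0.854, 1.000) = 0.854
¬(¬(w ∧ ¬x) ∧ (((z ≡ w) ⊕ z) ⊕ (w ≡ z))) = 1 − 0.854 = 0.146
¬¬(¬(w ∧ ¬x) ∧ (((z ≡ w) ⊕ z) ⊕ (w ≡ z))) = 1 − 0.146 = 0.854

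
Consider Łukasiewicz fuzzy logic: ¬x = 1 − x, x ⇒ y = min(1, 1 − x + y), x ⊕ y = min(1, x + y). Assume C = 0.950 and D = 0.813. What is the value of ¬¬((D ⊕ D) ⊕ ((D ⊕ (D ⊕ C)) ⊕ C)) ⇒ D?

0.813

D ⊕ D = min(1, 0.813 + 0.813) = min(1, 1.626) = 1.000
D ⊕ C = min(1, 0.813 + 0.950) = min(1, 1.763) = 1.000
D ⊕ (D ⊕ C) = min(1, 0.813 + 1.000) = min(1, 1.813) = 1.000
(D ⊕ (D ⊕ C)) ⊕ C = min(1, 1.000 + 0.950) = min(1, 1.950) = 1.000
(D ⊕ D) ⊕ ((D ⊕ (D ⊕ C)) ⊕ C) = min(1, 1.000 + 1.000) = min(1, 2.000) = 1.000
¬((D ⊕ D) ⊕ ((D ⊕ (D ⊕ C)) ⊕ C)) = 1 − 1.000 = 0.000
¬¬((D ⊕ D) ⊕ ((D ⊕ (D ⊕ C)) ⊕ C)) = 1 − 0.000 = 1.000
¬¬((D ⊕ D) ⊕ ((D ⊕ (D ⊕ C)) ⊕ C)) ⇒ D = min(1, 1 − 1.000 + 0.813) = min(1, 0.813) = 0.813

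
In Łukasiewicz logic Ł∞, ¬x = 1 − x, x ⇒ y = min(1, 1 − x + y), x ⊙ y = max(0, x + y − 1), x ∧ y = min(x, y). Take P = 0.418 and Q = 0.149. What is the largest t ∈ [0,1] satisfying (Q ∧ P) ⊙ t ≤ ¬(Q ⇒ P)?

0.851

Q ∧ P = min(0.149, 0.418) = 0.149
So the left factor is Q ∧ P = 0.149.
Q ⇒ P = min(1, 1 − 0.149 + 0.418) = min(1, 1.269) = 1.000
¬(Q ⇒ P) = 1 − 1.000 = 0.000
So the right-hand bound is ¬(Q ⇒ P) = 0.000.
The residuum of the Łukasiewicz t-norm gives the supremum: min(1, 1 − 0.149 + 0.000).
1 − 0.149 + 0.000 = 0.851, so t = min(1, 0.851) = 0.851.
Check: 0.149 ⊙ 0.851 = max(0, 0.000) = 0.000 ≤ 0.000.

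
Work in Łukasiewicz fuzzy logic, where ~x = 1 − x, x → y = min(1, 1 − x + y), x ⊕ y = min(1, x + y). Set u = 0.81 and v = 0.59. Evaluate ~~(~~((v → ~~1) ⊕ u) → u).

~1 = 1 − 1.00 = 0.00
~~1 = 1 − 0.00 = 1.00
v → ~~1 = min(1, 1 − 0.59 + 1.00) = min(1, 1.41) = 1.00
(v → ~~1) ⊕ u = min(1, 1.00 + 0.81) = min(1, 1.81) = 1.00
~((v → ~~1) ⊕ u) = 1 − 1.00 = 0.00
~~((v → ~~1) ⊕ u) = 1 − 0.00 = 1.00
~~((v → ~~1) ⊕ u) → u = min(1, 1 − 1.00 + 0.81) = min(1, 0.81) = 0.81
~(~~((v → ~~1) ⊕ u) → u) = 1 − 0.81 = 0.19
~~(~~((v → ~~1) ⊕ u) → u) = 1 − 0.19 = 0.81

0.81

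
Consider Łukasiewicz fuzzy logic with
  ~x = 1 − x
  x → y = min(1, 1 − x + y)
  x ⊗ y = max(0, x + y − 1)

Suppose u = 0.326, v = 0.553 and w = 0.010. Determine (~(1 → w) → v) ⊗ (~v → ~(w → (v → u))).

0.116

1 → w = min(1, 1 − 1.000 + 0.010) = min(1, 0.010) = 0.010
~(1 → w) = 1 − 0.010 = 0.990
~(1 → w) → v = min(1, 1 − 0.990 + 0.553) = min(1, 0.563) = 0.563
~v = 1 − 0.553 = 0.447
v → u = min(1, 1 − 0.553 + 0.326) = min(1, 0.773) = 0.773
w → (v → u) = min(1, 1 − 0.010 + 0.773) = min(1, 1.763) = 1.000
~(w → (v → u)) = 1 − 1.000 = 0.000
~v → ~(w → (v → u)) = min(1, 1 − 0.447 + 0.000) = min(1, 0.553) = 0.553
(~(1 → w) → v) ⊗ (~v → ~(w → (v → u))) = max(0, 0.563 + 0.553 − 1) = max(0, 0.116) = 0.116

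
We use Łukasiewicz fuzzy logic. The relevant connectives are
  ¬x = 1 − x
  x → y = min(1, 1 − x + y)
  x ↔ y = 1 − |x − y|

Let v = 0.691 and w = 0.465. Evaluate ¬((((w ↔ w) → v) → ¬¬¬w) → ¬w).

w ↔ w = 1 − |0.465 − 0.465| = 1 − 0.000 = 1.000
(w ↔ w) → v = min(1, 1 − 1.000 + 0.691) = min(1, 0.691) = 0.691
¬w = 1 − 0.465 = 0.535
¬¬w = 1 − 0.535 = 0.465
¬¬¬w = 1 − 0.465 = 0.535
((w ↔ w) → v) → ¬¬¬w = min(1, 1 − 0.691 + 0.535) = min(1, 0.844) = 0.844
(((w ↔ w) → v) → ¬¬¬w) → ¬w = min(1, 1 − 0.844 + 0.535) = min(1, 0.691) = 0.691
¬((((w ↔ w) → v) → ¬¬¬w) → ¬w) = 1 − 0.691 = 0.309

0.309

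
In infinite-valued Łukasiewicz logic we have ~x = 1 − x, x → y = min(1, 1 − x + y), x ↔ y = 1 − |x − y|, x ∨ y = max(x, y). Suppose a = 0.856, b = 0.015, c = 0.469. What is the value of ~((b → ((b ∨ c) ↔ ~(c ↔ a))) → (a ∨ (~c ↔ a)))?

0.144

b ∨ c = max(0.015, 0.469) = 0.469
c ↔ a = 1 − |0.469 − 0.856| = 1 − 0.387 = 0.613
~(c ↔ a) = 1 − 0.613 = 0.387
(b ∨ c) ↔ ~(c ↔ a) = 1 − |0.469 − 0.387| = 1 − 0.082 = 0.918
b → ((b ∨ c) ↔ ~(c ↔ a)) = min(1, 1 − 0.015 + 0.918) = min(1, 1.903) = 1.000
~c = 1 − 0.469 = 0.531
~c ↔ a = 1 − |0.531 − 0.856| = 1 − 0.325 = 0.675
a ∨ (~c ↔ a) = max(0.856, 0.675) = 0.856
(b → ((b ∨ c) ↔ ~(c ↔ a))) → (a ∨ (~c ↔ a)) = min(1, 1 − 1.000 + 0.856) = min(1, 0.856) = 0.856
~((b → ((b ∨ c) ↔ ~(c ↔ a))) → (a ∨ (~c ↔ a))) = 1 − 0.856 = 0.144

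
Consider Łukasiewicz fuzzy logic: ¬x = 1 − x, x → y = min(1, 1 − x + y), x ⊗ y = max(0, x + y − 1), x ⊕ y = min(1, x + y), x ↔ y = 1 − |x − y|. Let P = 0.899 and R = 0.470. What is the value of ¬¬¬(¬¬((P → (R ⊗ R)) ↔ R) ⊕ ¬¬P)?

R ⊗ R = max(0, 0.470 + 0.470 − 1) = max(0, -0.060) = 0.000
P → (R ⊗ R) = min(1, 1 − 0.899 + 0.000) = min(1, 0.101) = 0.101
(P → (R ⊗ R)) ↔ R = 1 − |0.101 − 0.470| = 1 − 0.369 = 0.631
¬((P → (R ⊗ R)) ↔ R) = 1 − 0.631 = 0.369
¬¬((P → (R ⊗ R)) ↔ R) = 1 − 0.369 = 0.631
¬P = 1 − 0.899 = 0.101
¬¬P = 1 − 0.101 = 0.899
¬¬((P → (R ⊗ R)) ↔ R) ⊕ ¬¬P = min(1, 0.631 + 0.899) = min(1, 1.530) = 1.000
¬(¬¬((P → (R ⊗ R)) ↔ R) ⊕ ¬¬P) = 1 − 1.000 = 0.000
¬¬(¬¬((P → (R ⊗ R)) ↔ R) ⊕ ¬¬P) = 1 − 0.000 = 1.000
¬¬¬(¬¬((P → (R ⊗ R)) ↔ R) ⊕ ¬¬P) = 1 − 1.000 = 0.000

0.000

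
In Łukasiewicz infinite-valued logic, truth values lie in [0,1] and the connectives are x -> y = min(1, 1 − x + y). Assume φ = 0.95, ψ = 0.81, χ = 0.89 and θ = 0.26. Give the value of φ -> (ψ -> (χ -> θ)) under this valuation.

0.61

χ -> θ = min(1, 1 − 0.89 + 0.26) = min(1, 0.37) = 0.37
ψ -> (χ -> θ) = min(1, 1 − 0.81 + 0.37) = min(1, 0.56) = 0.56
φ -> (ψ -> (χ -> θ)) = min(1, 1 − 0.95 + 0.56) = min(1, 0.61) = 0.61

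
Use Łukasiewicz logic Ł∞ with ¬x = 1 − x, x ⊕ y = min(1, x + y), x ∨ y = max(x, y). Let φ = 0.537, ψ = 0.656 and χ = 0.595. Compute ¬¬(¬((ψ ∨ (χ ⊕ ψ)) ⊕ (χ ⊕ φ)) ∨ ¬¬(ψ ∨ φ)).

0.656

χ ⊕ ψ = min(1, 0.595 + 0.656) = min(1, 1.251) = 1.000
ψ ∨ (χ ⊕ ψ) = max(0.656, 1.000) = 1.000
χ ⊕ φ = min(1, 0.595 + 0.537) = min(1, 1.132) = 1.000
(ψ ∨ (χ ⊕ ψ)) ⊕ (χ ⊕ φ) = min(1, 1.000 + 1.000) = min(1, 2.000) = 1.000
¬((ψ ∨ (χ ⊕ ψ)) ⊕ (χ ⊕ φ)) = 1 − 1.000 = 0.000
ψ ∨ φ = max(0.656, 0.537) = 0.656
¬(ψ ∨ φ) = 1 − 0.656 = 0.344
¬¬(ψ ∨ φ) = 1 − 0.344 = 0.656
¬((ψ ∨ (χ ⊕ ψ)) ⊕ (χ ⊕ φ)) ∨ ¬¬(ψ ∨ φ) = max(0.000, 0.656) = 0.656
¬(¬((ψ ∨ (χ ⊕ ψ)) ⊕ (χ ⊕ φ)) ∨ ¬¬(ψ ∨ φ)) = 1 − 0.656 = 0.344
¬¬(¬((ψ ∨ (χ ⊕ ψ)) ⊕ (χ ⊕ φ)) ∨ ¬¬(ψ ∨ φ)) = 1 − 0.344 = 0.656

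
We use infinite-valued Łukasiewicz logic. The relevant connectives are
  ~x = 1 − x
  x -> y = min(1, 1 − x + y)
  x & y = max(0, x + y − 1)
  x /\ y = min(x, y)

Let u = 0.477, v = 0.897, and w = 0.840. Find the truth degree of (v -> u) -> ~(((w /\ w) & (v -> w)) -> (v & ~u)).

v -> u = min(1, 1 − 0.897 + 0.477) = min(1, 0.580) = 0.580
w /\ w = min(0.840, 0.840) = 0.840
v -> w = min(1, 1 − 0.897 + 0.840) = min(1, 0.943) = 0.943
(w /\ w) & (v -> w) = max(0, 0.840 + 0.943 − 1) = max(0, 0.783) = 0.783
~u = 1 − 0.477 = 0.523
v & ~u = max(0, 0.897 + 0.523 − 1) = max(0, 0.420) = 0.420
((w /\ w) & (v -> w)) -> (v & ~u) = min(1, 1 − 0.783 + 0.420) = min(1, 0.637) = 0.637
~(((w /\ w) & (v -> w)) -> (v & ~u)) = 1 − 0.637 = 0.363
(v -> u) -> ~(((w /\ w) & (v -> w)) -> (v & ~u)) = min(1, 1 − 0.580 + 0.363) = min(1, 0.783) = 0.783

0.783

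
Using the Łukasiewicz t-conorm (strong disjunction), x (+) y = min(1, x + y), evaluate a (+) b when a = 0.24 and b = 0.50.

a (+) b = min(1, 0.24 + 0.50) = min(1, 0.74) = 0.74
For comparison, the Gödel t-conorm max(x, y) would give 0.50.

0.74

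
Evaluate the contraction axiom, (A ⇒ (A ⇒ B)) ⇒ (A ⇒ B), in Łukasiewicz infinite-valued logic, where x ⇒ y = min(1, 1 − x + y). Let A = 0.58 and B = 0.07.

0.58

A ⇒ B = min(1, 1 − 0.58 + 0.07) = min(1, 0.49) = 0.49
A ⇒ (A ⇒ B) = min(1, 1 − 0.58 + 0.49) = min(1, 0.91) = 0.91
(A ⇒ (A ⇒ B)) ⇒ (A ⇒ B) = min(1, 1 − 0.91 + 0.49) = min(1, 0.58) = 0.58
(The value 0.58 < 1 shows this instance is not satisfied; fails in Ł∞ (the t-norm is not idempotent).)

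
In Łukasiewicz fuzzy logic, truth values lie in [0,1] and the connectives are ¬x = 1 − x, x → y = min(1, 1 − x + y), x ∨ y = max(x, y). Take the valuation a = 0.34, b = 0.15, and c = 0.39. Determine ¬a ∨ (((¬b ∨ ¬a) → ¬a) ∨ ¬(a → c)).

¬a = 1 − 0.34 = 0.66
¬b = 1 − 0.15 = 0.85
¬b ∨ ¬a = max(0.85, 0.66) = 0.85
(¬b ∨ ¬a) → ¬a = min(1, 1 − 0.85 + 0.66) = min(1, 0.81) = 0.81
a → c = min(1, 1 − 0.34 + 0.39) = min(1, 1.05) = 1.00
¬(a → c) = 1 − 1.00 = 0.00
((¬b ∨ ¬a) → ¬a) ∨ ¬(a → c) = max(0.81, 0.00) = 0.81
¬a ∨ (((¬b ∨ ¬a) → ¬a) ∨ ¬(a → c)) = max(0.66, 0.81) = 0.81

0.81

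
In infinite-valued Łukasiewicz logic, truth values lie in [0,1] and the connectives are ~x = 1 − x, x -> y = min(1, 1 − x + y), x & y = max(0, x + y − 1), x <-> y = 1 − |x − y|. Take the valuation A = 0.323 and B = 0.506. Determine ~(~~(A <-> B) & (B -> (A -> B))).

A <-> B = 1 − |0.323 − 0.506| = 1 − 0.183 = 0.817
~(A <-> B) = 1 − 0.817 = 0.183
~~(A <-> B) = 1 − 0.183 = 0.817
A -> B = min(1, 1 − 0.323 + 0.506) = min(1, 1.183) = 1.000
B -> (A -> B) = min(1, 1 − 0.506 + 1.000) = min(1, 1.494) = 1.000
~~(A <-> B) & (B -> (A -> B)) = max(0, 0.817 + 1.000 − 1) = max(0, 0.817) = 0.817
~(~~(A <-> B) & (B -> (A -> B))) = 1 − 0.817 = 0.183

0.183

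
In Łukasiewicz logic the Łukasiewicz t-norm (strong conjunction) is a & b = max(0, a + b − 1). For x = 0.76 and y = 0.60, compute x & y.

0.36

x & y = max(0, 0.76 + 0.60 − 1) = max(0, 0.36) = 0.36
For comparison, the Gödel (minimum) t-norm min(a, b) would give 0.60.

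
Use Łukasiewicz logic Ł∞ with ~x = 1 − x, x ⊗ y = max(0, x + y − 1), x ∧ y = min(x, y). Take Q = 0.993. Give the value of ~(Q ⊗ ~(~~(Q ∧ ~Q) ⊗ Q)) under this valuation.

~Q = 1 − 0.993 = 0.007
Q ∧ ~Q = min(0.993, 0.007) = 0.007
~(Q ∧ ~Q) = 1 − 0.007 = 0.993
~~(Q ∧ ~Q) = 1 − 0.993 = 0.007
~~(Q ∧ ~Q) ⊗ Q = max(0, 0.007 + 0.993 − 1) = max(0, 0.000) = 0.000
~(~~(Q ∧ ~Q) ⊗ Q) = 1 − 0.000 = 1.000
Q ⊗ ~(~~(Q ∧ ~Q) ⊗ Q) = max(0, 0.993 + 1.000 − 1) = max(0, 0.993) = 0.993
~(Q ⊗ ~(~~(Q ∧ ~Q) ⊗ Q)) = 1 − 0.993 = 0.007

0.007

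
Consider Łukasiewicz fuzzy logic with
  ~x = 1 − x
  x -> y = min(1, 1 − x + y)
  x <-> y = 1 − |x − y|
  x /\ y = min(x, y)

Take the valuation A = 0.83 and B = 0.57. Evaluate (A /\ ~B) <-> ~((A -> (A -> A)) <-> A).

~B = 1 − 0.57 = 0.43
A /\ ~B = min(0.83, 0.43) = 0.43
A -> A = min(1, 1 − 0.83 + 0.83) = min(1, 1.00) = 1.00
A -> (A -> A) = min(1, 1 − 0.83 + 1.00) = min(1, 1.17) = 1.00
(A -> (A -> A)) <-> A = 1 − |1.00 − 0.83| = 1 − 0.17 = 0.83
~((A -> (A -> A)) <-> A) = 1 − 0.83 = 0.17
(A /\ ~B) <-> ~((A -> (A -> A)) <-> A) = 1 − |0.43 − 0.17| = 1 − 0.26 = 0.74

0.74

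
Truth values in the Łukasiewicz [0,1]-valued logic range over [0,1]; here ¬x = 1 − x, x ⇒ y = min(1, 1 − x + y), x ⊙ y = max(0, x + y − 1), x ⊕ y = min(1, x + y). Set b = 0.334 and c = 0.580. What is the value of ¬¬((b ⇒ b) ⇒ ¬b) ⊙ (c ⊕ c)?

b ⇒ b = min(1, 1 − 0.334 + 0.334) = min(1, 1.000) = 1.000
¬b = 1 − 0.334 = 0.666
(b ⇒ b) ⇒ ¬b = min(1, 1 − 1.000 + 0.666) = min(1, 0.666) = 0.666
¬((b ⇒ b) ⇒ ¬b) = 1 − 0.666 = 0.334
¬¬((b ⇒ b) ⇒ ¬b) = 1 − 0.334 = 0.666
c ⊕ c = min(1, 0.580 + 0.580) = min(1, 1.160) = 1.000
¬¬((b ⇒ b) ⇒ ¬b) ⊙ (c ⊕ c) = max(0, 0.666 + 1.000 − 1) = max(0, 0.666) = 0.666

0.666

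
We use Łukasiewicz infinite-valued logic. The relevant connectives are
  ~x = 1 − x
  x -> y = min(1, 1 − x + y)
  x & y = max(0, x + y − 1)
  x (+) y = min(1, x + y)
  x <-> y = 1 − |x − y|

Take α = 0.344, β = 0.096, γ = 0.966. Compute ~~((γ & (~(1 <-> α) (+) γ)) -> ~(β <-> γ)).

0.904

1 <-> α = 1 − |1.000 − 0.344| = 1 − 0.656 = 0.344
~(1 <-> α) = 1 − 0.344 = 0.656
~(1 <-> α) (+) γ = min(1, 0.656 + 0.966) = min(1, 1.622) = 1.000
γ & (~(1 <-> α) (+) γ) = max(0, 0.966 + 1.000 − 1) = max(0, 0.966) = 0.966
β <-> γ = 1 − |0.096 − 0.966| = 1 − 0.870 = 0.130
~(β <-> γ) = 1 − 0.130 = 0.870
(γ & (~(1 <-> α) (+) γ)) -> ~(β <-> γ) = min(1, 1 − 0.966 + 0.870) = min(1, 0.904) = 0.904
~((γ & (~(1 <-> α) (+) γ)) -> ~(β <-> γ)) = 1 − 0.904 = 0.096
~~((γ & (~(1 <-> α) (+) γ)) -> ~(β <-> γ)) = 1 − 0.096 = 0.904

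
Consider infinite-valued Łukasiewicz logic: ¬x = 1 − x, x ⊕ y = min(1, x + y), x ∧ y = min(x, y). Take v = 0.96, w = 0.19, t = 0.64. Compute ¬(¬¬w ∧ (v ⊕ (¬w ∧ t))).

¬w = 1 − 0.19 = 0.81
¬¬w = 1 − 0.81 = 0.19
¬w ∧ t = min(0.81, 0.64) = 0.64
v ⊕ (¬w ∧ t) = min(1, 0.96 + 0.64) = min(1, 1.60) = 1.00
¬¬w ∧ (v ⊕ (¬w ∧ t)) = min(0.19, 1.00) = 0.19
¬(¬¬w ∧ (v ⊕ (¬w ∧ t))) = 1 − 0.19 = 0.81

0.81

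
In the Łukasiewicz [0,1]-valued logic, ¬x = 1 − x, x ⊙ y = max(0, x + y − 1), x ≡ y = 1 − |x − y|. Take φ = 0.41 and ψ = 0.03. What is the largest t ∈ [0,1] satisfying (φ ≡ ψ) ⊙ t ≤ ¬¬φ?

0.79

φ ≡ ψ = 1 − |0.41 − 0.03| = 1 − 0.38 = 0.62
So the left factor is φ ≡ ψ = 0.62.
¬φ = 1 − 0.41 = 0.59
¬¬φ = 1 − 0.59 = 0.41
So the right-hand bound is ¬¬φ = 0.41.
The residuum of the Łukasiewicz t-norm gives the supremum: min(1, 1 − 0.62 + 0.41).
1 − 0.62 + 0.41 = 0.79, so t = min(1, 0.79) = 0.79.
Check: 0.62 ⊙ 0.79 = max(0, 0.41) = 0.41 ≤ 0.41.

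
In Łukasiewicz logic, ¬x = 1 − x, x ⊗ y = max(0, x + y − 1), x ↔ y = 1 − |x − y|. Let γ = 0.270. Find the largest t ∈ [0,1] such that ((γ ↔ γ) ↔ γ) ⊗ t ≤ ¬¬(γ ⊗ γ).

γ ↔ γ = 1 − |0.270 − 0.270| = 1 − 0.000 = 1.000
(γ ↔ γ) ↔ γ = 1 − |1.000 − 0.270| = 1 − 0.730 = 0.270
So the left factor is (γ ↔ γ) ↔ γ = 0.270.
γ ⊗ γ = max(0, 0.270 + 0.270 − 1) = max(0, -0.460) = 0.000
¬(γ ⊗ γ) = 1 − 0.000 = 1.000
¬¬(γ ⊗ γ) = 1 − 1.000 = 0.000
So the right-hand bound is ¬¬(γ ⊗ γ) = 0.000.
The residuum of the Łukasiewicz t-norm gives the supremum: min(1, 1 − 0.270 + 0.000).
1 − 0.270 + 0.000 = 0.730, so t = min(1, 0.730) = 0.730.
Check: 0.270 ⊗ 0.730 = max(0, 0.000) = 0.000 ≤ 0.000.

0.730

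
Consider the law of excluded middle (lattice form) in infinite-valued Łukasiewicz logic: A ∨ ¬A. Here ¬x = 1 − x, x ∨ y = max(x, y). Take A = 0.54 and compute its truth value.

¬A = 1 − 0.54 = 0.46
A ∨ ¬A = max(0.54, 0.46) = 0.54
(The value 0.54 < 1 shows this instance is not satisfied; not a Ł∞-tautology — its value is max(a, 1−a).)

0.54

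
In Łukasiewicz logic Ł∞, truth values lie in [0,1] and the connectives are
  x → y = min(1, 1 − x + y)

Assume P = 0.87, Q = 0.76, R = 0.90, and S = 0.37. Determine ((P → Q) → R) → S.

P → Q = min(1, 1 − 0.87 + 0.76) = min(1, 0.89) = 0.89
(P → Q) → R = min(1, 1 − 0.89 + 0.90) = min(1, 1.01) = 1.00
((P → Q) → R) → S = min(1, 1 − 1.00 + 0.37) = min(1, 0.37) = 0.37

0.37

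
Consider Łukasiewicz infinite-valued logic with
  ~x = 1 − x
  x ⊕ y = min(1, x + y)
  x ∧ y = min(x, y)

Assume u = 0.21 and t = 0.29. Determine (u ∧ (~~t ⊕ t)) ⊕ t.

0.50

~t = 1 − 0.29 = 0.71
~~t = 1 − 0.71 = 0.29
~~t ⊕ t = min(1, 0.29 + 0.29) = min(1, 0.58) = 0.58
u ∧ (~~t ⊕ t) = min(0.21, 0.58) = 0.21
(u ∧ (~~t ⊕ t)) ⊕ t = min(1, 0.21 + 0.29) = min(1, 0.50) = 0.50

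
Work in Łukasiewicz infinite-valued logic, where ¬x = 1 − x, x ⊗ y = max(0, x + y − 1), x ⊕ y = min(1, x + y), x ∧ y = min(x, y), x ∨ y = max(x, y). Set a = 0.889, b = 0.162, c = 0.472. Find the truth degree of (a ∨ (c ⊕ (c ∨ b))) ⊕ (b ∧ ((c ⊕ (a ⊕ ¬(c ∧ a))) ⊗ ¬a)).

c ∨ b = max(0.472, 0.162) = 0.472
c ⊕ (c ∨ b) = min(1, 0.472 + 0.472) = min(1, 0.944) = 0.944
a ∨ (c ⊕ (c ∨ b)) = max(0.889, 0.944) = 0.944
c ∧ a = min(0.472, 0.889) = 0.472
¬(c ∧ a) = 1 − 0.472 = 0.528
a ⊕ ¬(c ∧ a) = min(1, 0.889 + 0.528) = min(1, 1.417) = 1.000
c ⊕ (a ⊕ ¬(c ∧ a)) = min(1, 0.472 + 1.000) = min(1, 1.472) = 1.000
¬a = 1 − 0.889 = 0.111
(c ⊕ (a ⊕ ¬(c ∧ a))) ⊗ ¬a = max(0, 1.000 + 0.111 − 1) = max(0, 0.111) = 0.111
b ∧ ((c ⊕ (a ⊕ ¬(c ∧ a))) ⊗ ¬a) = min(0.162, 0.111) = 0.111
(a ∨ (c ⊕ (c ∨ b))) ⊕ (b ∧ ((c ⊕ (a ⊕ ¬(c ∧ a))) ⊗ ¬a)) = min(1, 0.944 + 0.111) = min(1, 1.055) = 1.000

1.000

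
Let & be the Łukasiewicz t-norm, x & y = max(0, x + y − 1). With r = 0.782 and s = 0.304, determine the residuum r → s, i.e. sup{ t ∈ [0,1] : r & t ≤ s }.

The residuum of the Łukasiewicz t-norm gives the supremum: min(1, 1 − 0.782 + 0.304).
1 − 0.782 + 0.304 = 0.522, so t = min(1, 0.522) = 0.522.
Check: 0.782 & 0.522 = max(0, 0.304) = 0.304 ≤ 0.304.

0.522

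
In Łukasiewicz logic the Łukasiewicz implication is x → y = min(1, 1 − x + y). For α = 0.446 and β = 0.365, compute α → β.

0.919

α → β = min(1, 1 − 0.446 + 0.365) = min(1, 0.919) = 0.919
For comparison, the Gödel implication (1 if x ≤ y else y) would give 0.365.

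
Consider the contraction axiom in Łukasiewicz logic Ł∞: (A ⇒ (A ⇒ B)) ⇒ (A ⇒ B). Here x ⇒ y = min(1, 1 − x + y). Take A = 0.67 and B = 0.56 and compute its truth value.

A ⇒ B = min(1, 1 − 0.67 + 0.56) = min(1, 0.89) = 0.89
A ⇒ (A ⇒ B) = min(1, 1 − 0.67 + 0.89) = min(1, 1.22) = 1.00
(A ⇒ (A ⇒ B)) ⇒ (A ⇒ B) = min(1, 1 − 1.00 + 0.89) = min(1, 0.89) = 0.89
(The value 0.89 < 1 shows this instance is not satisfied; fails in Ł∞ (the t-norm is not idempotent).)

0.89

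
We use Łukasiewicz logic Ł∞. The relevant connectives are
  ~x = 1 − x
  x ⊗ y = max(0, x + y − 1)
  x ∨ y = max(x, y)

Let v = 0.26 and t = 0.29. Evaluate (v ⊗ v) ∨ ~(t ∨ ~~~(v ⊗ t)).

v ⊗ v = max(0, 0.26 + 0.26 − 1) = max(0, -0.48) = 0.00
v ⊗ t = max(0, 0.26 + 0.29 − 1) = max(0, -0.45) = 0.00
~(v ⊗ t) = 1 − 0.00 = 1.00
~~(v ⊗ t) = 1 − 1.00 = 0.00
~~~(v ⊗ t) = 1 − 0.00 = 1.00
t ∨ ~~~(v ⊗ t) = max(0.29, 1.00) = 1.00
~(t ∨ ~~~(v ⊗ t)) = 1 − 1.00 = 0.00
(v ⊗ v) ∨ ~(t ∨ ~~~(v ⊗ t)) = max(0.00, 0.00) = 0.00

0.00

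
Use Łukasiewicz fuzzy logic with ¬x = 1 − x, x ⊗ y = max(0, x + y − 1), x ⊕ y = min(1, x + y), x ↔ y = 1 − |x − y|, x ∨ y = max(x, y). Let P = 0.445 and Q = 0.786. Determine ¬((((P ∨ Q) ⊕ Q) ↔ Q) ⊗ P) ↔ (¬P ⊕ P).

0.769

P ∨ Q = max(0.445, 0.786) = 0.786
(P ∨ Q) ⊕ Q = min(1, 0.786 + 0.786) = min(1, 1.572) = 1.000
((P ∨ Q) ⊕ Q) ↔ Q = 1 − |1.000 − 0.786| = 1 − 0.214 = 0.786
(((P ∨ Q) ⊕ Q) ↔ Q) ⊗ P = max(0, 0.786 + 0.445 − 1) = max(0, 0.231) = 0.231
¬((((P ∨ Q) ⊕ Q) ↔ Q) ⊗ P) = 1 − 0.231 = 0.769
¬P = 1 − 0.445 = 0.555
¬P ⊕ P = min(1, 0.555 + 0.445) = min(1, 1.000) = 1.000
¬((((P ∨ Q) ⊕ Q) ↔ Q) ⊗ P) ↔ (¬P ⊕ P) = 1 − |0.769 − 1.000| = 1 − 0.231 = 0.769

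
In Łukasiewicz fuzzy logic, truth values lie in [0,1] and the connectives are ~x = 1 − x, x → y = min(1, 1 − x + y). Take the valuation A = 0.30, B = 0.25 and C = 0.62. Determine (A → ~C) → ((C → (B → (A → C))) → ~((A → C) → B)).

0.75

~C = 1 − 0.62 = 0.38
A → ~C = min(1, 1 − 0.30 + 0.38) = min(1, 1.08) = 1.00
A → C = min(1, 1 − 0.30 + 0.62) = min(1, 1.32) = 1.00
B → (A → C) = min(1, 1 − 0.25 + 1.00) = min(1, 1.75) = 1.00
C → (B → (A → C)) = min(1, 1 − 0.62 + 1.00) = min(1, 1.38) = 1.00
(A → C) → B = min(1, 1 − 1.00 + 0.25) = min(1, 0.25) = 0.25
~((A → C) → B) = 1 − 0.25 = 0.75
(C → (B → (A → C))) → ~((A → C) → B) = min(1, 1 − 1.00 + 0.75) = min(1, 0.75) = 0.75
(A → ~C) → ((C → (B → (A → C))) → ~((A → C) → B)) = min(1, 1 − 1.00 + 0.75) = min(1, 0.75) = 0.75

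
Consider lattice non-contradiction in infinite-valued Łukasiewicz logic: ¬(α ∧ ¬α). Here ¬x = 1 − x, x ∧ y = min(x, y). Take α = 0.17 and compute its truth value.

0.83

¬α = 1 − 0.17 = 0.83
α ∧ ¬α = min(0.17, 0.83) = 0.17
¬(α ∧ ¬α) = 1 − 0.17 = 0.83
(The value 0.83 < 1 shows this instance is not satisfied; not a Ł∞-tautology — its value is 1 − min(a, 1−a).)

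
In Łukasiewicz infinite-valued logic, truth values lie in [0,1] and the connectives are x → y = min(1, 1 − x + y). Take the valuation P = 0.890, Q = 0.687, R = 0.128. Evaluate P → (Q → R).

Q → R = min(1, 1 − 0.687 + 0.128) = min(1, 0.441) = 0.441
P → (Q → R) = min(1, 1 − 0.890 + 0.441) = min(1, 0.551) = 0.551

0.551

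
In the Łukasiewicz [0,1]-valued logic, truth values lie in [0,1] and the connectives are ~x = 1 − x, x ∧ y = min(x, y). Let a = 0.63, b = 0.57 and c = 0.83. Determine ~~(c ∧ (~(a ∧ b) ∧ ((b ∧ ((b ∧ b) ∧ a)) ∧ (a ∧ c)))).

0.43

a ∧ b = min(0.63, 0.57) = 0.57
~(a ∧ b) = 1 − 0.57 = 0.43
b ∧ b = min(0.57, 0.57) = 0.57
(b ∧ b) ∧ a = min(0.57, 0.63) = 0.57
b ∧ ((b ∧ b) ∧ a) = min(0.57, 0.57) = 0.57
a ∧ c = min(0.63, 0.83) = 0.63
(b ∧ ((b ∧ b) ∧ a)) ∧ (a ∧ c) = min(0.57, 0.63) = 0.57
~(a ∧ b) ∧ ((b ∧ ((b ∧ b) ∧ a)) ∧ (a ∧ c)) = min(0.43, 0.57) = 0.43
c ∧ (~(a ∧ b) ∧ ((b ∧ ((b ∧ b) ∧ a)) ∧ (a ∧ c))) = min(0.83, 0.43) = 0.43
~(c ∧ (~(a ∧ b) ∧ ((b ∧ ((b ∧ b) ∧ a)) ∧ (a ∧ c)))) = 1 − 0.43 = 0.57
~~(c ∧ (~(a ∧ b) ∧ ((b ∧ ((b ∧ b) ∧ a)) ∧ (a ∧ c)))) = 1 − 0.57 = 0.43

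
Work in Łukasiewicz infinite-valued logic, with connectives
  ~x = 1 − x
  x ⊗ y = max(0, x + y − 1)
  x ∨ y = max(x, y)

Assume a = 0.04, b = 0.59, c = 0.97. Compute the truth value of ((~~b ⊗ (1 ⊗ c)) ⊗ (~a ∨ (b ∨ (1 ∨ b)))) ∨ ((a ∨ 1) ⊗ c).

0.97

~b = 1 − 0.59 = 0.41
~~b = 1 − 0.41 = 0.59
1 ⊗ c = max(0, 1.00 + 0.97 − 1) = max(0, 0.97) = 0.97
~~b ⊗ (1 ⊗ c) = max(0, 0.59 + 0.97 − 1) = max(0, 0.56) = 0.56
~a = 1 − 0.04 = 0.96
1 ∨ b = max(1.00, 0.59) = 1.00
b ∨ (1 ∨ b) = max(0.59, 1.00) = 1.00
~a ∨ (b ∨ (1 ∨ b)) = max(0.96, 1.00) = 1.00
(~~b ⊗ (1 ⊗ c)) ⊗ (~a ∨ (b ∨ (1 ∨ b))) = max(0, 0.56 + 1.00 − 1) = max(0, 0.56) = 0.56
a ∨ 1 = max(0.04, 1.00) = 1.00
(a ∨ 1) ⊗ c = max(0, 1.00 + 0.97 − 1) = max(0, 0.97) = 0.97
((~~b ⊗ (1 ⊗ c)) ⊗ (~a ∨ (b ∨ (1 ∨ b)))) ∨ ((a ∨ 1) ⊗ c) = max(0.56, 0.97) = 0.97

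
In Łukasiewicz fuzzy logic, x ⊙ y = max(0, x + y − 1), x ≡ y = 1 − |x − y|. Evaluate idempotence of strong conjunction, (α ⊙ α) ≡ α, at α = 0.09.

0.91

α ⊙ α = max(0, 0.09 + 0.09 − 1) = max(0, -0.82) = 0.00
(α ⊙ α) ≡ α = 1 − |0.00 − 0.09| = 1 − 0.09 = 0.91
(The value 0.91 < 1 shows this instance is not satisfied; fails in Ł∞ since a ⊗ a = max(0, 2a−1) ≠ a in general.)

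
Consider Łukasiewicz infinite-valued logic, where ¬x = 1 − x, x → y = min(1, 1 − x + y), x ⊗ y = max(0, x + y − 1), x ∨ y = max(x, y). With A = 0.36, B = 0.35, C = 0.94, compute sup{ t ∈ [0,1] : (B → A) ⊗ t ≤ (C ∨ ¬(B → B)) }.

0.94

B → A = min(1, 1 − 0.35 + 0.36) = min(1, 1.01) = 1.00
So the left factor is B → A = 1.00.
B → B = min(1, 1 − 0.35 + 0.35) = min(1, 1.00) = 1.00
¬(B → B) = 1 − 1.00 = 0.00
C ∨ ¬(B → B) = max(0.94, 0.00) = 0.94
So the right-hand bound is C ∨ ¬(B → B) = 0.94.
The residuum of the Łukasiewicz t-norm gives the supremum: min(1, 1 − 1.00 + 0.94).
1 − 1.00 + 0.94 = 0.94, so t = min(1, 0.94) = 0.94.
Check: 1.00 ⊗ 0.94 = max(0, 0.94) = 0.94 ≤ 0.94.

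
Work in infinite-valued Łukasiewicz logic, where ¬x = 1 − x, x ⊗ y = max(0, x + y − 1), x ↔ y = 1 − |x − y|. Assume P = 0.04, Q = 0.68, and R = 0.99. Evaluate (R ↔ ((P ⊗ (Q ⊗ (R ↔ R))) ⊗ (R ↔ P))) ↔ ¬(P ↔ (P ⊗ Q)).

0.97

R ↔ R = 1 − |0.99 − 0.99| = 1 − 0.00 = 1.00
Q ⊗ (R ↔ R) = max(0, 0.68 + 1.00 − 1) = max(0, 0.68) = 0.68
P ⊗ (Q ⊗ (R ↔ R)) = max(0, 0.04 + 0.68 − 1) = max(0, -0.28) = 0.00
R ↔ P = 1 − |0.99 − 0.04| = 1 − 0.95 = 0.05
(P ⊗ (Q ⊗ (R ↔ R))) ⊗ (R ↔ P) = max(0, 0.00 + 0.05 − 1) = max(0, -0.95) = 0.00
R ↔ ((P ⊗ (Q ⊗ (R ↔ R))) ⊗ (R ↔ P)) = 1 − |0.99 − 0.00| = 1 − 0.99 = 0.01
P ⊗ Q = max(0, 0.04 + 0.68 − 1) = max(0, -0.28) = 0.00
P ↔ (P ⊗ Q) = 1 − |0.04 − 0.00| = 1 − 0.04 = 0.96
¬(P ↔ (P ⊗ Q)) = 1 − 0.96 = 0.04
(R ↔ ((P ⊗ (Q ⊗ (R ↔ R))) ⊗ (R ↔ P))) ↔ ¬(P ↔ (P ⊗ Q)) = 1 − |0.01 − 0.04| = 1 − 0.03 = 0.97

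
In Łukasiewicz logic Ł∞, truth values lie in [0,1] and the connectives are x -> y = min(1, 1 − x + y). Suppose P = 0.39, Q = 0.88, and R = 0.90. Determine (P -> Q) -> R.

P -> Q = min(1, 1 − 0.39 + 0.88) = min(1, 1.49) = 1.00
(P -> Q) -> R = min(1, 1 − 1.00 + 0.90) = min(1, 0.90) = 0.90

0.90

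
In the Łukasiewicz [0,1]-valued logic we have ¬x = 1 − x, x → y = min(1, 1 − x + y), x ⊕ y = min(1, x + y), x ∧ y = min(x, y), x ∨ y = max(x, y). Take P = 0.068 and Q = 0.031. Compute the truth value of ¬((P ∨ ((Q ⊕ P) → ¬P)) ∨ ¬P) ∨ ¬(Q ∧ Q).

0.969

Q ⊕ P = min(1, 0.031 + 0.068) = min(1, 0.099) = 0.099
¬P = 1 − 0.068 = 0.932
(Q ⊕ P) → ¬P = min(1, 1 − 0.099 + 0.932) = min(1, 1.833) = 1.000
P ∨ ((Q ⊕ P) → ¬P) = max(0.068, 1.000) = 1.000
(P ∨ ((Q ⊕ P) → ¬P)) ∨ ¬P = max(1.000, 0.932) = 1.000
¬((P ∨ ((Q ⊕ P) → ¬P)) ∨ ¬P) = 1 − 1.000 = 0.000
Q ∧ Q = min(0.031, 0.031) = 0.031
¬(Q ∧ Q) = 1 − 0.031 = 0.969
¬((P ∨ ((Q ⊕ P) → ¬P)) ∨ ¬P) ∨ ¬(Q ∧ Q) = max(0.000, 0.969) = 0.969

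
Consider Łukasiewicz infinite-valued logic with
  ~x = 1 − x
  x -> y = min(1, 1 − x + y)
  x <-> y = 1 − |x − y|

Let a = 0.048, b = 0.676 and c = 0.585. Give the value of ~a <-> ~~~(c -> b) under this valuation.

0.048

~a = 1 − 0.048 = 0.952
c -> b = min(1, 1 − 0.585 + 0.676) = min(1, 1.091) = 1.000
~(c -> b) = 1 − 1.000 = 0.000
~~(c -> b) = 1 − 0.000 = 1.000
~~~(c -> b) = 1 − 1.000 = 0.000
~a <-> ~~~(c -> b) = 1 − |0.952 − 0.000| = 1 − 0.952 = 0.048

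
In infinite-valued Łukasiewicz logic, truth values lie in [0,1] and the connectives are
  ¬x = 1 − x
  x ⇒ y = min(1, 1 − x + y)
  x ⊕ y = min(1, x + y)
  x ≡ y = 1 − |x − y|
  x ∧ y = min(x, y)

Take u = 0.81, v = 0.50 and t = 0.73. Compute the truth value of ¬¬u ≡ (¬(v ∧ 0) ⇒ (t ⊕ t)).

0.81

¬u = 1 − 0.81 = 0.19
¬¬u = 1 − 0.19 = 0.81
v ∧ 0 = min(0.50, 0.00) = 0.00
¬(v ∧ 0) = 1 − 0.00 = 1.00
t ⊕ t = min(1, 0.73 + 0.73) = min(1, 1.46) = 1.00
¬(v ∧ 0) ⇒ (t ⊕ t) = min(1, 1 − 1.00 + 1.00) = min(1, 1.00) = 1.00
¬¬u ≡ (¬(v ∧ 0) ⇒ (t ⊕ t)) = 1 − |0.81 − 1.00| = 1 − 0.19 = 0.81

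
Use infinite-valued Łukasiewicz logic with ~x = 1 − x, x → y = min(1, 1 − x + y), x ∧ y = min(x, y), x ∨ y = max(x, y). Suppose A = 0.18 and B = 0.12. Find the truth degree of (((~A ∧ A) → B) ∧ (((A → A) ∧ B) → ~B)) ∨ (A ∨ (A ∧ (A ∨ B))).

0.94

~A = 1 − 0.18 = 0.82
~A ∧ A = min(0.82, 0.18) = 0.18
(~A ∧ A) → B = min(1, 1 − 0.18 + 0.12) = min(1, 0.94) = 0.94
A → A = min(1, 1 − 0.18 + 0.18) = min(1, 1.00) = 1.00
(A → A) ∧ B = min(1.00, 0.12) = 0.12
~B = 1 − 0.12 = 0.88
((A → A) ∧ B) → ~B = min(1, 1 − 0.12 + 0.88) = min(1, 1.76) = 1.00
((~A ∧ A) → B) ∧ (((A → A) ∧ B) → ~B) = min(0.94, 1.00) = 0.94
A ∨ B = max(0.18, 0.12) = 0.18
A ∧ (A ∨ B) = min(0.18, 0.18) = 0.18
A ∨ (A ∧ (A ∨ B)) = max(0.18, 0.18) = 0.18
(((~A ∧ A) → B) ∧ (((A → A) ∧ B) → ~B)) ∨ (A ∨ (A ∧ (A ∨ B))) = max(0.94, 0.18) = 0.94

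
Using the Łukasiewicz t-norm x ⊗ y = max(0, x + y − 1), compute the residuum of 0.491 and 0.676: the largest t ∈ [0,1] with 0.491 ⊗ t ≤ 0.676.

The residuum of the Łukasiewicz t-norm gives the supremum: min(1, 1 − 0.491 + 0.676).
1 − 0.491 + 0.676 = 1.185, so t = min(1, 1.185) = 1.000.
Check: 0.491 ⊗ 1.000 = max(0, 0.491) = 0.491 ≤ 0.676.

1.000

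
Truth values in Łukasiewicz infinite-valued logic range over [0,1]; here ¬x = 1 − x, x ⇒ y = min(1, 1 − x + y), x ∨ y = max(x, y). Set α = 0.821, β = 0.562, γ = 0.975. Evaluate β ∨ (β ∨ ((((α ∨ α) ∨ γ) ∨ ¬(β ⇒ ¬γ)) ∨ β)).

0.975

α ∨ α = max(0.821, 0.821) = 0.821
(α ∨ α) ∨ γ = max(0.821, 0.975) = 0.975
¬γ = 1 − 0.975 = 0.025
β ⇒ ¬γ = min(1, 1 − 0.562 + 0.025) = min(1, 0.463) = 0.463
¬(β ⇒ ¬γ) = 1 − 0.463 = 0.537
((α ∨ α) ∨ γ) ∨ ¬(β ⇒ ¬γ) = max(0.975, 0.537) = 0.975
(((α ∨ α) ∨ γ) ∨ ¬(β ⇒ ¬γ)) ∨ β = max(0.975, 0.562) = 0.975
β ∨ ((((α ∨ α) ∨ γ) ∨ ¬(β ⇒ ¬γ)) ∨ β) = max(0.562, 0.975) = 0.975
β ∨ (β ∨ ((((α ∨ α) ∨ γ) ∨ ¬(β ⇒ ¬γ)) ∨ β)) = max(0.562, 0.975) = 0.975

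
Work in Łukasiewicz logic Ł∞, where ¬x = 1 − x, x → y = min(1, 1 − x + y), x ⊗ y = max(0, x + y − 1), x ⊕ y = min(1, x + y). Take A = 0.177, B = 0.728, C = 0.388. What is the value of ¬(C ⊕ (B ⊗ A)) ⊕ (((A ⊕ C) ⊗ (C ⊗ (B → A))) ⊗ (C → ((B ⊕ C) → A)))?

0.612

B ⊗ A = max(0, 0.728 + 0.177 − 1) = max(0, -0.095) = 0.000
C ⊕ (B ⊗ A) = min(1, 0.388 + 0.000) = min(1, 0.388) = 0.388
¬(C ⊕ (B ⊗ A)) = 1 − 0.388 = 0.612
A ⊕ C = min(1, 0.177 + 0.388) = min(1, 0.565) = 0.565
B → A = min(1, 1 − 0.728 + 0.177) = min(1, 0.449) = 0.449
C ⊗ (B → A) = max(0, 0.388 + 0.449 − 1) = max(0, -0.163) = 0.000
(A ⊕ C) ⊗ (C ⊗ (B → A)) = max(0, 0.565 + 0.000 − 1) = max(0, -0.435) = 0.000
B ⊕ C = min(1, 0.728 + 0.388) = min(1, 1.116) = 1.000
(B ⊕ C) → A = min(1, 1 − 1.000 + 0.177) = min(1, 0.177) = 0.177
C → ((B ⊕ C) → A) = min(1, 1 − 0.388 + 0.177) = min(1, 0.789) = 0.789
((A ⊕ C) ⊗ (C ⊗ (B → A))) ⊗ (C → ((B ⊕ C) → A)) = max(0, 0.000 + 0.789 − 1) = max(0, -0.211) = 0.000
¬(C ⊕ (B ⊗ A)) ⊕ (((A ⊕ C) ⊗ (C ⊗ (B → A))) ⊗ (C → ((B ⊕ C) → A))) = min(1, 0.612 + 0.000) = min(1, 0.612) = 0.612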